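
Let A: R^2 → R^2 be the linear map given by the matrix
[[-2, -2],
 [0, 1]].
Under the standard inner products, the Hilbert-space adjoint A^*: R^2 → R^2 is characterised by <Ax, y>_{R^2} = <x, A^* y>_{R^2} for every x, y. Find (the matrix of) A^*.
A^* = A^T =
[[-2, 0],
 [-2, 1]]

For real matrices with standard dot products, the defining identity <Ax, y> = <x, A^* y> gives (Ax)^T y = x^T (A^*) y, i.e. x^T A^T y = x^T (A^*) y. Since this holds for all x, y, we must have A^* = A^T. Therefore
A^* =
[[-2, 0],
 [-2, 1]].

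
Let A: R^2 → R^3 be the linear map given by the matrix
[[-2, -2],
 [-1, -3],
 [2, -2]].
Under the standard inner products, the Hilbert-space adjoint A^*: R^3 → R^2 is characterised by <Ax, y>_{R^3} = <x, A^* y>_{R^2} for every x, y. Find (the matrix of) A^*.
A^* = A^T =
[[-2, -1, 2],
 [-2, -3, -2]]

For real matrices with standard dot products, the defining identity <Ax, y> = <x, A^* y> gives (Ax)^T y = x^T (A^*) y, i.e. x^T A^T y = x^T (A^*) y. Since this holds for all x, y, we must have A^* = A^T. Therefore
A^* =
[[-2, -1, 2],
 [-2, -3, -2]].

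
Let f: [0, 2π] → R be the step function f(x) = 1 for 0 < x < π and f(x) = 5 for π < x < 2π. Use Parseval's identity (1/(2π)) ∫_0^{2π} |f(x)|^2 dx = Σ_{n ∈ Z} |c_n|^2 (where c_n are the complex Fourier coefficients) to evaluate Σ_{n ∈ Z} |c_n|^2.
Σ |c_n|^2 = 13

Parseval equates the L^2 energy of f (normalised by 1/(2π)) with the ℓ^2 sum of its Fourier coefficients: (1/(2π)) ∫_0^{2π} |f|^2 = Σ |c_n|^2.
Compute the left side: (1/(2π)) [∫_0^π 1^2 dx + ∫_π^{2π} 5^2 dx] = (1/(2π)) · (1π + 25π) = (1 + 25)/2 = 13.
So Σ_{n ∈ Z} |c_n|^2 = 13.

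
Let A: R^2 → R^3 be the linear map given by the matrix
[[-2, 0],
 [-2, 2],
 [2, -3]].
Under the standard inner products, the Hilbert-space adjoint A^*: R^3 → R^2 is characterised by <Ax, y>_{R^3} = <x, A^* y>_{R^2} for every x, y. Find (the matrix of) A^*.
A^* = A^T =
[[-2, -2, 2],
 [0, 2, -3]]

For real matrices with standard dot products, the defining identity <Ax, y> = <x, A^* y> gives (Ax)^T y = x^T (A^*) y, i.e. x^T A^T y = x^T (A^*) y. Since this holds for all x, y, we must have A^* = A^T. Therefore
A^* =
[[-2, -2, 2],
 [0, 2, -3]].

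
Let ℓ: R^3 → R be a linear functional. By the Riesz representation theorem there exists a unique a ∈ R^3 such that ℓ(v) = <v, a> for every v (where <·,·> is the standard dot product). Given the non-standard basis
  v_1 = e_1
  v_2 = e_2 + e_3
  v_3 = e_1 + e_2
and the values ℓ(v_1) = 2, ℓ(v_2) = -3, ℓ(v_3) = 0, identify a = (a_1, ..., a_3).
a = (2, -2, -1)

Write a = (a_1, ..., a_3) in the standard basis. For each basis vector v_i, ℓ(v_i) = <v_i, a> is a linear equation in the a_j's. Collect the n equations into a matrix system V a = ℓ, where row i of V is v_i (expressed in the standard basis). Since V is invertible (lower-triangular with 1s on the diagonal, up to permutation), solve by back-substitution:
  V =
[[1, 0, 0],
 [0, 1, 1],
 [1, 1, 0]]
  V a = (2, -3, 0)
Solving gives a = (2, -2, -1).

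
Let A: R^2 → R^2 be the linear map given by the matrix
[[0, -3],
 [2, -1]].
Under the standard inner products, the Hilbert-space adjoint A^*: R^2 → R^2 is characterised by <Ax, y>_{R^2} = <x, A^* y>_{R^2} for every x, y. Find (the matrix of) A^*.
A^* = A^T =
[[0, 2],
 [-3, -1]]

For real matrices with standard dot products, the defining identity <Ax, y> = <x, A^* y> gives (Ax)^T y = x^T (A^*) y, i.e. x^T A^T y = x^T (A^*) y. Since this holds for all x, y, we must have A^* = A^T. Therefore
A^* =
[[0, 2],
 [-3, -1]].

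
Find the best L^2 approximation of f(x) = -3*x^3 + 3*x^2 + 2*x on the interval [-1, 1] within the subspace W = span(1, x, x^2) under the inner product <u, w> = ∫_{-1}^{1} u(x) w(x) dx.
g(x) = 3*x^2 + x/5

The best approximation g ∈ W is the orthogonal projection of f onto W. Writing g = a_0 + a_1 x + a_2 x^2, the coefficients solve the normal equations G · a = b where
  G_{ij} = <φ_i, φ_j> and b_i = <f, φ_i>, with φ_0 = 1, φ_1 = x, φ_2 = x^2.
G =
  [2, 0, 2/3]
  [0, 2/3, 0]
  [2/3, 0, 2/5],
b = (2, 2/15, 6/5).
Solving gives a_0 = 0, a_1 = 1/5, a_2 = 3, so
  g(x) = 3*x^2 + x/5.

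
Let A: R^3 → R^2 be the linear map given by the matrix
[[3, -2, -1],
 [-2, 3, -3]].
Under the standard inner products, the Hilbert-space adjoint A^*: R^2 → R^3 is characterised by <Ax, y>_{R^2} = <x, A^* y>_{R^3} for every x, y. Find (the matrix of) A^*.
A^* = A^T =
[[3, -2],
 [-2, 3],
 [-1, -3]]

For real matrices with standard dot products, the defining identity <Ax, y> = <x, A^* y> gives (Ax)^T y = x^T (A^*) y, i.e. x^T A^T y = x^T (A^*) y. Since this holds for all x, y, we must have A^* = A^T. Therefore
A^* =
[[3, -2],
 [-2, 3],
 [-1, -3]].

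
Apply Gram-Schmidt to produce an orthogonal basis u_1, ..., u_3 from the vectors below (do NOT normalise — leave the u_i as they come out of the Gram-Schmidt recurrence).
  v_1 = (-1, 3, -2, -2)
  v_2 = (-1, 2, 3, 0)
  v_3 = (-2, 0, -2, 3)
Orthogonal basis:
  u_1 = (-1, 3, -2, -2)
  u_2 = (-17/18, 11/6, 28/9, 1/9)
  u_3 = (-570/251, 132/251, -278/251, 761/251)

Apply the Gram-Schmidt recurrence
  u_1 = v_1
  u_i = v_i − Σ_{j<i} ((v_i · u_j) / (u_j · u_j)) · u_j.

Step by step this gives:
  u_1 = (-1, 3, -2, -2)
  u_2 = (-17/18, 11/6, 28/9, 1/9)
  u_3 = (-570/251, 132/251, -278/251, 761/251)

Orthogonality check:
  u_2 · u_1 = 0 (should be 0)
  u_3 · u_1 = 0 (should be 0)
  u_3 · u_2 = 0 (should be 0)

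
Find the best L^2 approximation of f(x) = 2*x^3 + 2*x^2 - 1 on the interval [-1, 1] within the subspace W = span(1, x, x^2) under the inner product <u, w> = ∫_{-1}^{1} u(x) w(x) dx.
g(x) = 2*x^2 + 6*x/5 - 1

The best approximation g ∈ W is the orthogonal projection of f onto W. Writing g = a_0 + a_1 x + a_2 x^2, the coefficients solve the normal equations G · a = b where
  G_{ij} = <φ_i, φ_j> and b_i = <f, φ_i>, with φ_0 = 1, φ_1 = x, φ_2 = x^2.
G =
  [2, 0, 2/3]
  [0, 2/3, 0]
  [2/3, 0, 2/5],
b = (-2/3, 4/5, 2/15).
Solving gives a_0 = -1, a_1 = 6/5, a_2 = 2, so
  g(x) = 2*x^2 + 6*x/5 - 1.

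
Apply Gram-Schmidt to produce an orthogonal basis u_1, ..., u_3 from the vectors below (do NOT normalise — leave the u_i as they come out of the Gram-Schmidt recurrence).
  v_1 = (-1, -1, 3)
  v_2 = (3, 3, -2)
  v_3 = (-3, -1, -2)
Orthogonal basis:
  u_1 = (-1, -1, 3)
  u_2 = (21/11, 21/11, 14/11)
  u_3 = (-1, 1, 0)

Apply the Gram-Schmidt recurrence
  u_1 = v_1
  u_i = v_i − Σ_{j<i} ((v_i · u_j) / (u_j · u_j)) · u_j.

Step by step this gives:
  u_1 = (-1, -1, 3)
  u_2 = (21/11, 21/11, 14/11)
  u_3 = (-1, 1, 0)

Orthogonality check:
  u_2 · u_1 = 0 (should be 0)
  u_3 · u_1 = 0 (should be 0)
  u_3 · u_2 = 0 (should be 0)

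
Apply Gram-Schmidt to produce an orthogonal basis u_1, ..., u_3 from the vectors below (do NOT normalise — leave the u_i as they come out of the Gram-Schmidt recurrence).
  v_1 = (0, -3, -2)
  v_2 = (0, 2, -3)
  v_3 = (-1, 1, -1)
Orthogonal basis:
  u_1 = (0, -3, -2)
  u_2 = (0, 2, -3)
  u_3 = (-1, 0, 0)

Apply the Gram-Schmidt recurrence
  u_1 = v_1
  u_i = v_i − Σ_{j<i} ((v_i · u_j) / (u_j · u_j)) · u_j.

Step by step this gives:
  u_1 = (0, -3, -2)
  u_2 = (0, 2, -3)
  u_3 = (-1, 0, 0)

Orthogonality check:
  u_2 · u_1 = 0 (should be 0)
  u_3 · u_1 = 0 (should be 0)
  u_3 · u_2 = 0 (should be 0)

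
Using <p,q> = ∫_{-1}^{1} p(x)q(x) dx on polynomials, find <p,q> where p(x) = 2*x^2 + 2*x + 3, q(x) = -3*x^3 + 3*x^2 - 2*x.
<p,q> = 10/3

Expand the product: p(x)·q(x) = -6*x^5 - 7*x^3 + 5*x^2 - 6*x.
∫_{-1}^{1} of each monomial x^k gives [2/(k+1) if k even, 0 if k odd]. Integrating term-by-term (or equivalently evaluating the antiderivative F(x) = -x^6 - 7*x^4/4 + 5*x^3/3 - 3*x^2 at the endpoints):
  F(1) − F(−1) = -49/12 − (-89/12) = 10/3.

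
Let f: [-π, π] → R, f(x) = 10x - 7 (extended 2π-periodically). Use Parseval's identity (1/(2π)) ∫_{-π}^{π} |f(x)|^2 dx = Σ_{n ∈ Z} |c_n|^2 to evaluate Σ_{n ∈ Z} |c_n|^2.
Σ |c_n|^2 = 100π^2/3 + 49

Expand and integrate term by term over [-π, π]:
  ∫ (10x)^2 dx = 100·(2π^3/3); ∫ 2·10·(-7)·x dx = 0 (odd integrand); ∫ (-7)^2 dx = 49·2π.
So (1/(2π)) ∫_{-π}^{π} (10x - 7)^2 dx = 100π^2/3 + 49 = 100π^2/3 + 49.
Parseval ⇒ Σ |c_n|^2 = 100π^2/3 + 49.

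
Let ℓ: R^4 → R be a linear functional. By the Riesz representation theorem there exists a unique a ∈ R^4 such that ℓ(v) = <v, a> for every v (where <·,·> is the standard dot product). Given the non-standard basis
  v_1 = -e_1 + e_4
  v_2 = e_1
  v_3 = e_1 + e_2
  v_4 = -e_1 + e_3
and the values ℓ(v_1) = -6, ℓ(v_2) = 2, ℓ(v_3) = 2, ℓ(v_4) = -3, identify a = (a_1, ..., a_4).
a = (2, 0, -1, -4)

Write a = (a_1, ..., a_4) in the standard basis. For each basis vector v_i, ℓ(v_i) = <v_i, a> is a linear equation in the a_j's. Collect the n equations into a matrix system V a = ℓ, where row i of V is v_i (expressed in the standard basis). Since V is invertible (lower-triangular with 1s on the diagonal, up to permutation), solve by back-substitution:
  V =
[[-1, 0, 0, 1],
 [1, 0, 0, 0],
 [1, 1, 0, 0],
 [-1, 0, 1, 0]]
  V a = (-6, 2, 2, -3)
Solving gives a = (2, 0, -1, -4).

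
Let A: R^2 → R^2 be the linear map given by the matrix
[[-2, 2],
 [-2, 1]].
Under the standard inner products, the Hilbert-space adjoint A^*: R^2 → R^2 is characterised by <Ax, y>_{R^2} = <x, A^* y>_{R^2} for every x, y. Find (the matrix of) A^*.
A^* = A^T =
[[-2, -2],
 [2, 1]]

For real matrices with standard dot products, the defining identity <Ax, y> = <x, A^* y> gives (Ax)^T y = x^T (A^*) y, i.e. x^T A^T y = x^T (A^*) y. Since this holds for all x, y, we must have A^* = A^T. Therefore
A^* =
[[-2, -2],
 [2, 1]].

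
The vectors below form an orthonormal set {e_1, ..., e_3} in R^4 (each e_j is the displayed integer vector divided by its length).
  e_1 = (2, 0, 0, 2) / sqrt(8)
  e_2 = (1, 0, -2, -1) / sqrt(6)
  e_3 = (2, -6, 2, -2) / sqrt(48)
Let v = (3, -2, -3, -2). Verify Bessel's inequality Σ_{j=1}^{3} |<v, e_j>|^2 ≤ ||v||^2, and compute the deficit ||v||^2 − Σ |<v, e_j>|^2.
Σ |<v, e_j>|^2 = 26; ||v||^2 = 26; deficit = 0

Write each e_j = u_j / sqrt(<u_j, u_j>) where u_j is the displayed integer vector. Then <v, e_j> = <v, u_j> / sqrt(<u_j, u_j>), so |<v, e_j>|^2 = <v, u_j>^2 / <u_j, u_j>.
Coefficients: <v, e_1> = 2/sqrt(8), <v, e_2> = 11/sqrt(6), <v, e_3> = 16/sqrt(48).
Square and sum: Σ |<v, e_j>|^2 = 26.
Compute ||v||^2 = v·v = 26.
Deficit = 26 − 26 = 0 ≥ 0, confirming Bessel's inequality. (The deficit equals ||v − Σ <v,e_j> e_j||^2, the squared distance from v to span{e_j}.)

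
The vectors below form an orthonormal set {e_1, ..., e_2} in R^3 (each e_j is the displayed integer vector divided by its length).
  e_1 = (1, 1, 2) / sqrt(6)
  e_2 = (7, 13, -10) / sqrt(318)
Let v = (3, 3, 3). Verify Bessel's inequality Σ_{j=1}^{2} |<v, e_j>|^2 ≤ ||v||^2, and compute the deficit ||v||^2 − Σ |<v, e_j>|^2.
Σ |<v, e_j>|^2 = 1422/53; ||v||^2 = 27; deficit = 9/53

Write each e_j = u_j / sqrt(<u_j, u_j>) where u_j is the displayed integer vector. Then <v, e_j> = <v, u_j> / sqrt(<u_j, u_j>), so |<v, e_j>|^2 = <v, u_j>^2 / <u_j, u_j>.
Coefficients: <v, e_1> = 12/sqrt(6), <v, e_2> = 30/sqrt(318).
Square and sum: Σ |<v, e_j>|^2 = 1422/53.
Compute ||v||^2 = v·v = 27.
Deficit = 27 − 1422/53 = 9/53 ≥ 0, confirming Bessel's inequality. (The deficit equals ||v − Σ <v,e_j> e_j||^2, the squared distance from v to span{e_j}.)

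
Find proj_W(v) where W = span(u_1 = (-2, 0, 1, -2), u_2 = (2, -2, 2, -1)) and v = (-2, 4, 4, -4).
proj_W(v) = (-32/9, 0, 16/9, -32/9)

Set up U = [u_1 | ... | u_2] ∈ R^(4×2). The projector onto W = col(U) is P = U (U^T U)^(-1) U^T.
Compute U^T U =
  [9, 0]
  [0, 13],
and U^T v = (16, 0).
Solve U^T U · c = U^T v for the coefficients: c = (16/9, 0). The projection is proj_W(v) = U c.
Check: (v - proj_W(v)) · u_1 = 0  (should be 0).
Check: (v - proj_W(v)) · u_2 = 0  (should be 0).
Result: proj_W(v) = (-32/9, 0, 16/9, -32/9).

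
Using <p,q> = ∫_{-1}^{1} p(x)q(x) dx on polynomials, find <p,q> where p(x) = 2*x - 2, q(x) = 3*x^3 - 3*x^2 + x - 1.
<p,q> = 176/15

Expand the product: p(x)·q(x) = 6*x^4 - 12*x^3 + 8*x^2 - 4*x + 2.
∫_{-1}^{1} of each monomial x^k gives [2/(k+1) if k even, 0 if k odd]. Integrating term-by-term (or equivalently evaluating the antiderivative F(x) = 6*x^5/5 - 3*x^4 + 8*x^3/3 - 2*x^2 + 2*x at the endpoints):
  F(1) − F(−1) = 13/15 − (-163/15) = 176/15.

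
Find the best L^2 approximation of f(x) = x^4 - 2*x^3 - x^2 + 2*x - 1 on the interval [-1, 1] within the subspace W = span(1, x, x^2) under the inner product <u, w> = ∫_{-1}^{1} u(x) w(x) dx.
g(x) = -x^2/7 + 4*x/5 - 38/35

The best approximation g ∈ W is the orthogonal projection of f onto W. Writing g = a_0 + a_1 x + a_2 x^2, the coefficients solve the normal equations G · a = b where
  G_{ij} = <φ_i, φ_j> and b_i = <f, φ_i>, with φ_0 = 1, φ_1 = x, φ_2 = x^2.
G =
  [2, 0, 2/3]
  [0, 2/3, 0]
  [2/3, 0, 2/5],
b = (-34/15, 8/15, -82/105).
Solving gives a_0 = -38/35, a_1 = 4/5, a_2 = -1/7, so
  g(x) = -x^2/7 + 4*x/5 - 38/35.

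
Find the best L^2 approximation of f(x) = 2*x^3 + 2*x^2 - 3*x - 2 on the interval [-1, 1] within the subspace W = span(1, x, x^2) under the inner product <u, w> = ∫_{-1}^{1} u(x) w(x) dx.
g(x) = 2*x^2 - 9*x/5 - 2

The best approximation g ∈ W is the orthogonal projection of f onto W. Writing g = a_0 + a_1 x + a_2 x^2, the coefficients solve the normal equations G · a = b where
  G_{ij} = <φ_i, φ_j> and b_i = <f, φ_i>, with φ_0 = 1, φ_1 = x, φ_2 = x^2.
G =
  [2, 0, 2/3]
  [0, 2/3, 0]
  [2/3, 0, 2/5],
b = (-8/3, -6/5, -8/15).
Solving gives a_0 = -2, a_1 = -9/5, a_2 = 2, so
  g(x) = 2*x^2 - 9*x/5 - 2.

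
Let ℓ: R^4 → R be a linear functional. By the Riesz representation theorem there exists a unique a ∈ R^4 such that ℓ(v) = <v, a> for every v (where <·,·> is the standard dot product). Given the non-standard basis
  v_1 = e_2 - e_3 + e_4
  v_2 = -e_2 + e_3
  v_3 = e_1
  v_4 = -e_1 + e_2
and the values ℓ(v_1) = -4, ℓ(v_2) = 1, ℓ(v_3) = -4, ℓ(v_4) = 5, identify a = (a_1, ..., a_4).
a = (-4, 1, 2, -3)

Write a = (a_1, ..., a_4) in the standard basis. For each basis vector v_i, ℓ(v_i) = <v_i, a> is a linear equation in the a_j's. Collect the n equations into a matrix system V a = ℓ, where row i of V is v_i (expressed in the standard basis). Since V is invertible (lower-triangular with 1s on the diagonal, up to permutation), solve by back-substitution:
  V =
[[0, 1, -1, 1],
 [0, -1, 1, 0],
 [1, 0, 0, 0],
 [-1, 1, 0, 0]]
  V a = (-4, 1, -4, 5)
Solving gives a = (-4, 1, 2, -3).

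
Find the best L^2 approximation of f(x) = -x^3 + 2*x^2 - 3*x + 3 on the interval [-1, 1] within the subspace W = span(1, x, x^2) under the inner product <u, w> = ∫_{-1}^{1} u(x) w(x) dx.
g(x) = 2*x^2 - 18*x/5 + 3

The best approximation g ∈ W is the orthogonal projection of f onto W. Writing g = a_0 + a_1 x + a_2 x^2, the coefficients solve the normal equations G · a = b where
  G_{ij} = <φ_i, φ_j> and b_i = <f, φ_i>, with φ_0 = 1, φ_1 = x, φ_2 = x^2.
G =
  [2, 0, 2/3]
  [0, 2/3, 0]
  [2/3, 0, 2/5],
b = (22/3, -12/5, 14/5).
Solving gives a_0 = 3, a_1 = -18/5, a_2 = 2, so
  g(x) = 2*x^2 - 18*x/5 + 3.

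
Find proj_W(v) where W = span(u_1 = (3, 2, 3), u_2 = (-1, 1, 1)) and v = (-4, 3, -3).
proj_W(v) = (-277/62, 6/31, -41/62)

Set up U = [u_1 | ... | u_2] ∈ R^(3×2). The projector onto W = col(U) is P = U (U^T U)^(-1) U^T.
Compute U^T U =
  [22, 2]
  [2, 3],
and U^T v = (-15, 4).
Solve U^T U · c = U^T v for the coefficients: c = (-53/62, 59/31). The projection is proj_W(v) = U c.
Check: (v - proj_W(v)) · u_1 = 0  (should be 0).
Check: (v - proj_W(v)) · u_2 = 0  (should be 0).
Result: proj_W(v) = (-277/62, 6/31, -41/62).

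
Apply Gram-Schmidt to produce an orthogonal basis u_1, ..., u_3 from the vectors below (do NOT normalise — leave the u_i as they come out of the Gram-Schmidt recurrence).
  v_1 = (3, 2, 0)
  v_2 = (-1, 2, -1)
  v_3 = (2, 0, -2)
Orthogonal basis:
  u_1 = (3, 2, 0)
  u_2 = (-16/13, 24/13, -1)
  u_3 = (40/77, -60/77, -160/77)

Apply the Gram-Schmidt recurrence
  u_1 = v_1
  u_i = v_i − Σ_{j<i} ((v_i · u_j) / (u_j · u_j)) · u_j.

Step by step this gives:
  u_1 = (3, 2, 0)
  u_2 = (-16/13, 24/13, -1)
  u_3 = (40/77, -60/77, -160/77)

Orthogonality check:
  u_2 · u_1 = 0 (should be 0)
  u_3 · u_1 = 0 (should be 0)
  u_3 · u_2 = 0 (should be 0)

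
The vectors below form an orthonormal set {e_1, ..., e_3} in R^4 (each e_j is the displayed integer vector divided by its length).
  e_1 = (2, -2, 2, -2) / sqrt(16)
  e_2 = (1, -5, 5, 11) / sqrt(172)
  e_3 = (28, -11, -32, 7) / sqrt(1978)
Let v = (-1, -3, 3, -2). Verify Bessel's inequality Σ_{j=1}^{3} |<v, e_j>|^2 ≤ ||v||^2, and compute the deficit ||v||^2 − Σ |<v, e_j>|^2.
Σ |<v, e_j>|^2 = 833/46; ||v||^2 = 23; deficit = 225/46

Write each e_j = u_j / sqrt(<u_j, u_j>) where u_j is the displayed integer vector. Then <v, e_j> = <v, u_j> / sqrt(<u_j, u_j>), so |<v, e_j>|^2 = <v, u_j>^2 / <u_j, u_j>.
Coefficients: <v, e_1> = 14/sqrt(16), <v, e_2> = 7/sqrt(172), <v, e_3> = -105/sqrt(1978).
Square and sum: Σ |<v, e_j>|^2 = 833/46.
Compute ||v||^2 = v·v = 23.
Deficit = 23 − 833/46 = 225/46 ≥ 0, confirming Bessel's inequality. (The deficit equals ||v − Σ <v,e_j> e_j||^2, the squared distance from v to span{e_j}.)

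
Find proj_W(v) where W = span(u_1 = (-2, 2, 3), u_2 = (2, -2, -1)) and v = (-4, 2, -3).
proj_W(v) = (-3, 3, -3)

Set up U = [u_1 | ... | u_2] ∈ R^(3×2). The projector onto W = col(U) is P = U (U^T U)^(-1) U^T.
Compute U^T U =
  [17, -11]
  [-11, 9],
and U^T v = (3, -9).
Solve U^T U · c = U^T v for the coefficients: c = (-9/4, -15/4). The projection is proj_W(v) = U c.
Check: (v - proj_W(v)) · u_1 = 0  (should be 0).
Check: (v - proj_W(v)) · u_2 = 0  (should be 0).
Result: proj_W(v) = (-3, 3, -3).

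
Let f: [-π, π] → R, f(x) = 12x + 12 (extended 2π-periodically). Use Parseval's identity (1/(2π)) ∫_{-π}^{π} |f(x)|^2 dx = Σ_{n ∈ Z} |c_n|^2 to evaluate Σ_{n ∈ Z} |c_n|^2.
Σ |c_n|^2 = 48π^2 + 144

Expand and integrate term by term over [-π, π]:
  ∫ (12x)^2 dx = 144·(2π^3/3); ∫ 2·12·(12)·x dx = 0 (odd integrand); ∫ 12^2 dx = 144·2π.
So (1/(2π)) ∫_{-π}^{π} (12x + 12)^2 dx = 144π^2/3 + 144 = 48π^2 + 144.
Parseval ⇒ Σ |c_n|^2 = 48π^2 + 144.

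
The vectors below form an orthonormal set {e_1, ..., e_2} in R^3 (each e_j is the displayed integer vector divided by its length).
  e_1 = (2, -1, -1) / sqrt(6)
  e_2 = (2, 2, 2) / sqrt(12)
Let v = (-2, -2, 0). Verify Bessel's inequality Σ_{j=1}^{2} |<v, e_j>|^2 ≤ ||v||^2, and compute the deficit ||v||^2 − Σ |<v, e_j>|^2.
Σ |<v, e_j>|^2 = 6; ||v||^2 = 8; deficit = 2

Write each e_j = u_j / sqrt(<u_j, u_j>) where u_j is the displayed integer vector. Then <v, e_j> = <v, u_j> / sqrt(<u_j, u_j>), so |<v, e_j>|^2 = <v, u_j>^2 / <u_j, u_j>.
Coefficients: <v, e_1> = -2/sqrt(6), <v, e_2> = -8/sqrt(12).
Square and sum: Σ |<v, e_j>|^2 = 6.
Compute ||v||^2 = v·v = 8.
Deficit = 8 − 6 = 2 ≥ 0, confirming Bessel's inequality. (The deficit equals ||v − Σ <v,e_j> e_j||^2, the squared distance from v to span{e_j}.)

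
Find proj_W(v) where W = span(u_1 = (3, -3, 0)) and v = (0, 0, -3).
proj_W(v) = (0, 0, 0)

Set up U = [u_1 | ... | u_1] ∈ R^(3×1). The projector onto W = col(U) is P = U (U^T U)^(-1) U^T.
Compute U^T U =
  [18],
and U^T v = (0).
Solve U^T U · c = U^T v for the coefficients: c = (0). The projection is proj_W(v) = U c.
Check: (v - proj_W(v)) · u_1 = 0  (should be 0).
Result: proj_W(v) = (0, 0, 0).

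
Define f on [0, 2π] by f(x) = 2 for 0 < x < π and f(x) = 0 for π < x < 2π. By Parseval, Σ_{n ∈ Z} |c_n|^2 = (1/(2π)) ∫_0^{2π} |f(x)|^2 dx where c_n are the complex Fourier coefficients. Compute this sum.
Σ |c_n|^2 = 2

Parseval equates the L^2 energy of f (normalised by 1/(2π)) with the ℓ^2 sum of its Fourier coefficients: (1/(2π)) ∫_0^{2π} |f|^2 = Σ |c_n|^2.
Compute the left side: (1/(2π)) [∫_0^π 2^2 dx + ∫_π^{2π} 0^2 dx] = (1/(2π)) · (4π + 0π) = (4 + 0)/2 = 2.
So Σ_{n ∈ Z} |c_n|^2 = 2.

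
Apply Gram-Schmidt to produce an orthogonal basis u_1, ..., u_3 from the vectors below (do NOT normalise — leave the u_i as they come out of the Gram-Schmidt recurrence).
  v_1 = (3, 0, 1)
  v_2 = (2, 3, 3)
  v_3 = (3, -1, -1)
Orthogonal basis:
  u_1 = (3, 0, 1)
  u_2 = (-7/10, 3, 21/10)
  u_3 = (33/139, 77/139, -99/139)

Apply the Gram-Schmidt recurrence
  u_1 = v_1
  u_i = v_i − Σ_{j<i} ((v_i · u_j) / (u_j · u_j)) · u_j.

Step by step this gives:
  u_1 = (3, 0, 1)
  u_2 = (-7/10, 3, 21/10)
  u_3 = (33/139, 77/139, -99/139)

Orthogonality check:
  u_2 · u_1 = 0 (should be 0)
  u_3 · u_1 = 0 (should be 0)
  u_3 · u_2 = 0 (should be 0)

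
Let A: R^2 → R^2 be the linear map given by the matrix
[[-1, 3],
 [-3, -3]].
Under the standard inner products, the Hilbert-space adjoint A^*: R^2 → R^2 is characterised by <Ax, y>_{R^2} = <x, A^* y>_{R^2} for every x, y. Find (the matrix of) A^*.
A^* = A^T =
[[-1, -3],
 [3, -3]]

For real matrices with standard dot products, the defining identity <Ax, y> = <x, A^* y> gives (Ax)^T y = x^T (A^*) y, i.e. x^T A^T y = x^T (A^*) y. Since this holds for all x, y, we must have A^* = A^T. Therefore
A^* =
[[-1, -3],
 [3, -3]].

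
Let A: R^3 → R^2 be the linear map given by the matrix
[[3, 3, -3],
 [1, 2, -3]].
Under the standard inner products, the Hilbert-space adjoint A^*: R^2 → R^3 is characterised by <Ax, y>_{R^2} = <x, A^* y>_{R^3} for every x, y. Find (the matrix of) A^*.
A^* = A^T =
[[3, 1],
 [3, 2],
 [-3, -3]]

For real matrices with standard dot products, the defining identity <Ax, y> = <x, A^* y> gives (Ax)^T y = x^T (A^*) y, i.e. x^T A^T y = x^T (A^*) y. Since this holds for all x, y, we must have A^* = A^T. Therefore
A^* =
[[3, 1],
 [3, 2],
 [-3, -3]].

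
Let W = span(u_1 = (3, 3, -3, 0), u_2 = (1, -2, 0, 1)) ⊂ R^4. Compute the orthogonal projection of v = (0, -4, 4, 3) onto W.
proj_W(v) = (-12/17, -87/17, 37/17, 25/17)

Set up U = [u_1 | ... | u_2] ∈ R^(4×2). The projector onto W = col(U) is P = U (U^T U)^(-1) U^T.
Compute U^T U =
  [27, -3]
  [-3, 6],
and U^T v = (-24, 11).
Solve U^T U · c = U^T v for the coefficients: c = (-37/51, 25/17). The projection is proj_W(v) = U c.
Check: (v - proj_W(v)) · u_1 = 0  (should be 0).
Check: (v - proj_W(v)) · u_2 = 0  (should be 0).
Result: proj_W(v) = (-12/17, -87/17, 37/17, 25/17).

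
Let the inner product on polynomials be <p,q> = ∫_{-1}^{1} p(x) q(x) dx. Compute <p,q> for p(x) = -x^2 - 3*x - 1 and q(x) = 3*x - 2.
<p,q> = -2/3

Expand the product: p(x)·q(x) = -3*x^3 - 7*x^2 + 3*x + 2.
∫_{-1}^{1} of each monomial x^k gives [2/(k+1) if k even, 0 if k odd]. Integrating term-by-term (or equivalently evaluating the antiderivative F(x) = -3*x^4/4 - 7*x^3/3 + 3*x^2/2 + 2*x at the endpoints):
  F(1) − F(−1) = 5/12 − (13/12) = -2/3.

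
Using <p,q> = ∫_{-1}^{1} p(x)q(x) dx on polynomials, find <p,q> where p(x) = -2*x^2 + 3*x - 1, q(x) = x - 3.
<p,q> = 12

Expand the product: p(x)·q(x) = -2*x^3 + 9*x^2 - 10*x + 3.
∫_{-1}^{1} of each monomial x^k gives [2/(k+1) if k even, 0 if k odd]. Integrating term-by-term (or equivalently evaluating the antiderivative F(x) = -x^4/2 + 3*x^3 - 5*x^2 + 3*x at the endpoints):
  F(1) − F(−1) = 1/2 − (-23/2) = 12.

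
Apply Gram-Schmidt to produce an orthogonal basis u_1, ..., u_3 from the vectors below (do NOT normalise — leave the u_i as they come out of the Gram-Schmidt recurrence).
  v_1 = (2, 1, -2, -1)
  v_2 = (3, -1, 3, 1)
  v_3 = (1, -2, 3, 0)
Orthogonal basis:
  u_1 = (2, 1, -2, -1)
  u_2 = (17/5, -4/5, 13/5, 4/5)
  u_3 = (-1/49, -43/49, 5/49, -55/49)

Apply the Gram-Schmidt recurrence
  u_1 = v_1
  u_i = v_i − Σ_{j<i} ((v_i · u_j) / (u_j · u_j)) · u_j.

Step by step this gives:
  u_1 = (2, 1, -2, -1)
  u_2 = (17/5, -4/5, 13/5, 4/5)
  u_3 = (-1/49, -43/49, 5/49, -55/49)

Orthogonality check:
  u_2 · u_1 = 0 (should be 0)
  u_3 · u_1 = 0 (should be 0)
  u_3 · u_2 = 0 (should be 0)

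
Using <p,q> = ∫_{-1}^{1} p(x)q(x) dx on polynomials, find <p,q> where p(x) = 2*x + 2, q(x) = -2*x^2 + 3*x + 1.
<p,q> = 16/3

Expand the product: p(x)·q(x) = -4*x^3 + 2*x^2 + 8*x + 2.
∫_{-1}^{1} of each monomial x^k gives [2/(k+1) if k even, 0 if k odd]. Integrating term-by-term (or equivalently evaluating the antiderivative F(x) = -x^4 + 2*x^3/3 + 4*x^2 + 2*x at the endpoints):
  F(1) − F(−1) = 17/3 − (1/3) = 16/3.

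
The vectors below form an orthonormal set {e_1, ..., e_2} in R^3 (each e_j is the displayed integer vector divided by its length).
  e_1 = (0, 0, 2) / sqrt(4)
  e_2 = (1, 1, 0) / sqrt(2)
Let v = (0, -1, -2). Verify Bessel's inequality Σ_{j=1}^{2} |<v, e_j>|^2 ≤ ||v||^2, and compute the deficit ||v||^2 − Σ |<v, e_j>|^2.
Σ |<v, e_j>|^2 = 9/2; ||v||^2 = 5; deficit = 1/2

Write each e_j = u_j / sqrt(<u_j, u_j>) where u_j is the displayed integer vector. Then <v, e_j> = <v, u_j> / sqrt(<u_j, u_j>), so |<v, e_j>|^2 = <v, u_j>^2 / <u_j, u_j>.
Coefficients: <v, e_1> = -4/sqrt(4), <v, e_2> = -1/sqrt(2).
Square and sum: Σ |<v, e_j>|^2 = 9/2.
Compute ||v||^2 = v·v = 5.
Deficit = 5 − 9/2 = 1/2 ≥ 0, confirming Bessel's inequality. (The deficit equals ||v − Σ <v,e_j> e_j||^2, the squared distance from v to span{e_j}.)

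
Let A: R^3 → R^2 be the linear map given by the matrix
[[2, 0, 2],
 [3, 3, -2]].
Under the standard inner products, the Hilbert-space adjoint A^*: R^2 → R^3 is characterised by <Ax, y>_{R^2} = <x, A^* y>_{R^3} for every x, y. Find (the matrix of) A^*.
A^* = A^T =
[[2, 3],
 [0, 3],
 [2, -2]]

For real matrices with standard dot products, the defining identity <Ax, y> = <x, A^* y> gives (Ax)^T y = x^T (A^*) y, i.e. x^T A^T y = x^T (A^*) y. Since this holds for all x, y, we must have A^* = A^T. Therefore
A^* =
[[2, 3],
 [0, 3],
 [2, -2]].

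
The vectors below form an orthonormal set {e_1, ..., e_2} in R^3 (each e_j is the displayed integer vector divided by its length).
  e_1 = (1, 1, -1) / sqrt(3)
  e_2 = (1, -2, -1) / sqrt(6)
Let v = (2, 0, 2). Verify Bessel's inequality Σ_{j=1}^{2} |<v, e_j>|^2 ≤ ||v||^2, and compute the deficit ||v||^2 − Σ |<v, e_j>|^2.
Σ |<v, e_j>|^2 = 0; ||v||^2 = 8; deficit = 8

Write each e_j = u_j / sqrt(<u_j, u_j>) where u_j is the displayed integer vector. Then <v, e_j> = <v, u_j> / sqrt(<u_j, u_j>), so |<v, e_j>|^2 = <v, u_j>^2 / <u_j, u_j>.
Coefficients: <v, e_1> = 0/sqrt(3), <v, e_2> = 0/sqrt(6).
Square and sum: Σ |<v, e_j>|^2 = 0.
Compute ||v||^2 = v·v = 8.
Deficit = 8 − 0 = 8 ≥ 0, confirming Bessel's inequality. (The deficit equals ||v − Σ <v,e_j> e_j||^2, the squared distance from v to span{e_j}.)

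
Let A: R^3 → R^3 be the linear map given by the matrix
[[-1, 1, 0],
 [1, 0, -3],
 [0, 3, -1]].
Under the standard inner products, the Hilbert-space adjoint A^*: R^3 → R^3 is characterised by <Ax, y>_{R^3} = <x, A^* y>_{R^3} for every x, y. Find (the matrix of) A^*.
A^* = A^T =
[[-1, 1, 0],
 [1, 0, 3],
 [0, -3, -1]]

For real matrices with standard dot products, the defining identity <Ax, y> = <x, A^* y> gives (Ax)^T y = x^T (A^*) y, i.e. x^T A^T y = x^T (A^*) y. Since this holds for all x, y, we must have A^* = A^T. Therefore
A^* =
[[-1, 1, 0],
 [1, 0, 3],
 [0, -3, -1]].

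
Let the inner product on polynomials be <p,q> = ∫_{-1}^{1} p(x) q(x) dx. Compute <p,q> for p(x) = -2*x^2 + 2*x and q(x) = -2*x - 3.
<p,q> = 4/3

Expand the product: p(x)·q(x) = 4*x^3 + 2*x^2 - 6*x.
∫_{-1}^{1} of each monomial x^k gives [2/(k+1) if k even, 0 if k odd]. Integrating term-by-term (or equivalently evaluating the antiderivative F(x) = x^4 + 2*x^3/3 - 3*x^2 at the endpoints):
  F(1) − F(−1) = -4/3 − (-8/3) = 4/3.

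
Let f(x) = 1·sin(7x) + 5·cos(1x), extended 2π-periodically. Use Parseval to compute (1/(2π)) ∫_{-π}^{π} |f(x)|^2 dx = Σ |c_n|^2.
Σ |c_n|^2 = 13

Expand |f|^2 and use orthogonality of {sin(nx), cos(mx)} on [-π, π]:
  ∫_{-π}^{π} sin(nx)^2 dx = π, ∫ cos(mx)^2 dx = π, and cross terms integrate to 0.
So ∫_{-π}^{π} f(x)^2 dx = 1^2 · π + 5^2 · π = (1 + 25)π.
Divide by 2π: (1 + 25)/2 = 13.
By Parseval, this equals Σ |c_n|^2.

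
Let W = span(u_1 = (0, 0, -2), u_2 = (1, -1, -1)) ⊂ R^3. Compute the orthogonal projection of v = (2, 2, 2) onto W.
proj_W(v) = (0, 0, 2)

Set up U = [u_1 | ... | u_2] ∈ R^(3×2). The projector onto W = col(U) is P = U (U^T U)^(-1) U^T.
Compute U^T U =
  [4, 2]
  [2, 3],
and U^T v = (-4, -2).
Solve U^T U · c = U^T v for the coefficients: c = (-1, 0). The projection is proj_W(v) = U c.
Check: (v - proj_W(v)) · u_1 = 0  (should be 0).
Check: (v - proj_W(v)) · u_2 = 0  (should be 0).
Result: proj_W(v) = (0, 0, 2).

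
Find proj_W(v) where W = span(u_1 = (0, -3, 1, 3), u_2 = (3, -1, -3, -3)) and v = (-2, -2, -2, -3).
proj_W(v) = (12/11, -1/11, -13/11, -15/11)

Set up U = [u_1 | ... | u_2] ∈ R^(4×2). The projector onto W = col(U) is P = U (U^T U)^(-1) U^T.
Compute U^T U =
  [19, -9]
  [-9, 28],
and U^T v = (-5, 11).
Solve U^T U · c = U^T v for the coefficients: c = (-1/11, 4/11). The projection is proj_W(v) = U c.
Check: (v - proj_W(v)) · u_1 = 0  (should be 0).
Check: (v - proj_W(v)) · u_2 = 0  (should be 0).
Result: proj_W(v) = (12/11, -1/11, -13/11, -15/11).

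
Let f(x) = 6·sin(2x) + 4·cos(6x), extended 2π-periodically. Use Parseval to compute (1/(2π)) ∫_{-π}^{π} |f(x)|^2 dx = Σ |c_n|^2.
Σ |c_n|^2 = 26

Expand |f|^2 and use orthogonality of {sin(nx), cos(mx)} on [-π, π]:
  ∫_{-π}^{π} sin(nx)^2 dx = π, ∫ cos(mx)^2 dx = π, and cross terms integrate to 0.
So ∫_{-π}^{π} f(x)^2 dx = 6^2 · π + 4^2 · π = (36 + 16)π.
Divide by 2π: (36 + 16)/2 = 26.
By Parseval, this equals Σ |c_n|^2.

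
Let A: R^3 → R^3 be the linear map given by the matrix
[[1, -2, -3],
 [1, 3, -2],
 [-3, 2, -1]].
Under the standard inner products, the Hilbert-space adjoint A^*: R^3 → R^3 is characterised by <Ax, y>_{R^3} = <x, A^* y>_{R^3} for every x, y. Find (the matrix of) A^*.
A^* = A^T =
[[1, 1, -3],
 [-2, 3, 2],
 [-3, -2, -1]]

For real matrices with standard dot products, the defining identity <Ax, y> = <x, A^* y> gives (Ax)^T y = x^T (A^*) y, i.e. x^T A^T y = x^T (A^*) y. Since this holds for all x, y, we must have A^* = A^T. Therefore
A^* =
[[1, 1, -3],
 [-2, 3, 2],
 [-3, -2, -1]].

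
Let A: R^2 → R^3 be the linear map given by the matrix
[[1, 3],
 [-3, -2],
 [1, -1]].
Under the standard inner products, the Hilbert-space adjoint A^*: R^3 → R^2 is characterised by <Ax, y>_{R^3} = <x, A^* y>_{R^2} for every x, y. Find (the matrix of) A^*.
A^* = A^T =
[[1, -3, 1],
 [3, -2, -1]]

For real matrices with standard dot products, the defining identity <Ax, y> = <x, A^* y> gives (Ax)^T y = x^T (A^*) y, i.e. x^T A^T y = x^T (A^*) y. Since this holds for all x, y, we must have A^* = A^T. Therefore
A^* =
[[1, -3, 1],
 [3, -2, -1]].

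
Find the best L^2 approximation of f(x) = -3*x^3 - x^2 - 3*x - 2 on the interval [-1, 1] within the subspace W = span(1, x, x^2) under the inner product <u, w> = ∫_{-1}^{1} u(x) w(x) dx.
g(x) = -x^2 - 24*x/5 - 2

The best approximation g ∈ W is the orthogonal projection of f onto W. Writing g = a_0 + a_1 x + a_2 x^2, the coefficients solve the normal equations G · a = b where
  G_{ij} = <φ_i, φ_j> and b_i = <f, φ_i>, with φ_0 = 1, φ_1 = x, φ_2 = x^2.
G =
  [2, 0, 2/3]
  [0, 2/3, 0]
  [2/3, 0, 2/5],
b = (-14/3, -16/5, -26/15).
Solving gives a_0 = -2, a_1 = -24/5, a_2 = -1, so
  g(x) = -x^2 - 24*x/5 - 2.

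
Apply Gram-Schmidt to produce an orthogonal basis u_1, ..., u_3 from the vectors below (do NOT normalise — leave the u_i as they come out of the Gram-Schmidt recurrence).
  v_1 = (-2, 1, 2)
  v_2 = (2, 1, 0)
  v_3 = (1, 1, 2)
Orthogonal basis:
  u_1 = (-2, 1, 2)
  u_2 = (4/3, 4/3, 2/3)
  u_3 = (1/3, -2/3, 2/3)

Apply the Gram-Schmidt recurrence
  u_1 = v_1
  u_i = v_i − Σ_{j<i} ((v_i · u_j) / (u_j · u_j)) · u_j.

Step by step this gives:
  u_1 = (-2, 1, 2)
  u_2 = (4/3, 4/3, 2/3)
  u_3 = (1/3, -2/3, 2/3)

Orthogonality check:
  u_2 · u_1 = 0 (should be 0)
  u_3 · u_1 = 0 (should be 0)
  u_3 · u_2 = 0 (should be 0)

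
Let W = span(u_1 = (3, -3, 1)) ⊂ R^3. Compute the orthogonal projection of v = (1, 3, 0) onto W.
proj_W(v) = (-18/19, 18/19, -6/19)

Set up U = [u_1 | ... | u_1] ∈ R^(3×1). The projector onto W = col(U) is P = U (U^T U)^(-1) U^T.
Compute U^T U =
  [19],
and U^T v = (-6).
Solve U^T U · c = U^T v for the coefficients: c = (-6/19). The projection is proj_W(v) = U c.
Check: (v - proj_W(v)) · u_1 = 0  (should be 0).
Result: proj_W(v) = (-18/19, 18/19, -6/19).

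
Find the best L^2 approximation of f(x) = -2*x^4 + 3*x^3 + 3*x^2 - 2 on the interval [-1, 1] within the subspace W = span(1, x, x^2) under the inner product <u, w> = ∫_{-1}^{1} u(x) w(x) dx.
g(x) = 9*x^2/7 + 9*x/5 - 64/35

The best approximation g ∈ W is the orthogonal projection of f onto W. Writing g = a_0 + a_1 x + a_2 x^2, the coefficients solve the normal equations G · a = b where
  G_{ij} = <φ_i, φ_j> and b_i = <f, φ_i>, with φ_0 = 1, φ_1 = x, φ_2 = x^2.
G =
  [2, 0, 2/3]
  [0, 2/3, 0]
  [2/3, 0, 2/5],
b = (-14/5, 6/5, -74/105).
Solving gives a_0 = -64/35, a_1 = 9/5, a_2 = 9/7, so
  g(x) = 9*x^2/7 + 9*x/5 - 64/35.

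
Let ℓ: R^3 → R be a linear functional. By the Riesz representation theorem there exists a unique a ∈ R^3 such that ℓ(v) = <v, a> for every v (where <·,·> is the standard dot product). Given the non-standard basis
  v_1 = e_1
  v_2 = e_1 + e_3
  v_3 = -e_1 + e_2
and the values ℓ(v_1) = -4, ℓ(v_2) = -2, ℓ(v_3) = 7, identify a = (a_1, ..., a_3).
a = (-4, 3, 2)

Write a = (a_1, ..., a_3) in the standard basis. For each basis vector v_i, ℓ(v_i) = <v_i, a> is a linear equation in the a_j's. Collect the n equations into a matrix system V a = ℓ, where row i of V is v_i (expressed in the standard basis). Since V is invertible (lower-triangular with 1s on the diagonal, up to permutation), solve by back-substitution:
  V =
[[1, 0, 0],
 [1, 0, 1],
 [-1, 1, 0]]
  V a = (-4, -2, 7)
Solving gives a = (-4, 3, 2).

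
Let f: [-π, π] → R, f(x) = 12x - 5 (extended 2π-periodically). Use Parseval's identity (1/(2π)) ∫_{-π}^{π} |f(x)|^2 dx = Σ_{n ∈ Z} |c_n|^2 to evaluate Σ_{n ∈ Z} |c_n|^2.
Σ |c_n|^2 = 48π^2 + 25

Expand and integrate term by term over [-π, π]:
  ∫ (12x)^2 dx = 144·(2π^3/3); ∫ 2·12·(-5)·x dx = 0 (odd integrand); ∫ (-5)^2 dx = 25·2π.
So (1/(2π)) ∫_{-π}^{π} (12x - 5)^2 dx = 144π^2/3 + 25 = 48π^2 + 25.
Parseval ⇒ Σ |c_n|^2 = 48π^2 + 25.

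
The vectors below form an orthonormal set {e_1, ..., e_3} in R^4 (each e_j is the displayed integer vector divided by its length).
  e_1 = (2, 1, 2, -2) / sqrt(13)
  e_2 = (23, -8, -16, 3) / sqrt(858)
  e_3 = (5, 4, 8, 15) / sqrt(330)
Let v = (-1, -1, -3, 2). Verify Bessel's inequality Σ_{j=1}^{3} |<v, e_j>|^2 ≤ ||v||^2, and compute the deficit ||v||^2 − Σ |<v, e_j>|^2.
Σ |<v, e_j>|^2 = 74/5; ||v||^2 = 15; deficit = 1/5

Write each e_j = u_j / sqrt(<u_j, u_j>) where u_j is the displayed integer vector. Then <v, e_j> = <v, u_j> / sqrt(<u_j, u_j>), so |<v, e_j>|^2 = <v, u_j>^2 / <u_j, u_j>.
Coefficients: <v, e_1> = -13/sqrt(13), <v, e_2> = 39/sqrt(858), <v, e_3> = -3/sqrt(330).
Square and sum: Σ |<v, e_j>|^2 = 74/5.
Compute ||v||^2 = v·v = 15.
Deficit = 15 − 74/5 = 1/5 ≥ 0, confirming Bessel's inequality. (The deficit equals ||v − Σ <v,e_j> e_j||^2, the squared distance from v to span{e_j}.)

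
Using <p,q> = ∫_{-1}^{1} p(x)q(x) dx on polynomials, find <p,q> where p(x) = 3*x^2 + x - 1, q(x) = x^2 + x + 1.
<p,q> = 6/5

Expand the product: p(x)·q(x) = 3*x^4 + 4*x^3 + 3*x^2 - 1.
∫_{-1}^{1} of each monomial x^k gives [2/(k+1) if k even, 0 if k odd]. Integrating term-by-term (or equivalently evaluating the antiderivative F(x) = 3*x^5/5 + x^4 + x^3 - x at the endpoints):
  F(1) − F(−1) = 8/5 − (2/5) = 6/5.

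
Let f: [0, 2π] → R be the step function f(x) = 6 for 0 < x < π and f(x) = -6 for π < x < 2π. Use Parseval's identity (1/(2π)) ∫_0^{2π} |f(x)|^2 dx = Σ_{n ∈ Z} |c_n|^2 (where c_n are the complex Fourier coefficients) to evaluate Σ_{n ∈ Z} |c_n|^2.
Σ |c_n|^2 = 36

Parseval equates the L^2 energy of f (normalised by 1/(2π)) with the ℓ^2 sum of its Fourier coefficients: (1/(2π)) ∫_0^{2π} |f|^2 = Σ |c_n|^2.
Compute the left side: (1/(2π)) [∫_0^π 6^2 dx + ∫_π^{2π} (-6)^2 dx] = (1/(2π)) · (36π + 36π) = (36 + 36)/2 = 36.
So Σ_{n ∈ Z} |c_n|^2 = 36.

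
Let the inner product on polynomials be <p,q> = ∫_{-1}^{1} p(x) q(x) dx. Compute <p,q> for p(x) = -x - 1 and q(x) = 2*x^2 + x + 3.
<p,q> = -8

Expand the product: p(x)·q(x) = -2*x^3 - 3*x^2 - 4*x - 3.
∫_{-1}^{1} of each monomial x^k gives [2/(k+1) if k even, 0 if k odd]. Integrating term-by-term (or equivalently evaluating the antiderivative F(x) = -x^4/2 - x^3 - 2*x^2 - 3*x at the endpoints):
  F(1) − F(−1) = -13/2 − (3/2) = -8.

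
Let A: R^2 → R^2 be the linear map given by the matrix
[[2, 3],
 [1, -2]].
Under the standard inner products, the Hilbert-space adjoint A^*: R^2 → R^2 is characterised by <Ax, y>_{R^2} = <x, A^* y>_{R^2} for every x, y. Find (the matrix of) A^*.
A^* = A^T =
[[2, 1],
 [3, -2]]

For real matrices with standard dot products, the defining identity <Ax, y> = <x, A^* y> gives (Ax)^T y = x^T (A^*) y, i.e. x^T A^T y = x^T (A^*) y. Since this holds for all x, y, we must have A^* = A^T. Therefore
A^* =
[[2, 1],
 [3, -2]].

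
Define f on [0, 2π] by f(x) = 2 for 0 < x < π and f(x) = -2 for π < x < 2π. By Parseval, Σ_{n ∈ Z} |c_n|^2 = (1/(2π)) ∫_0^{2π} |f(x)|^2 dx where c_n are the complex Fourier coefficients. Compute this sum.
Σ |c_n|^2 = 4

Parseval equates the L^2 energy of f (normalised by 1/(2π)) with the ℓ^2 sum of its Fourier coefficients: (1/(2π)) ∫_0^{2π} |f|^2 = Σ |c_n|^2.
Compute the left side: (1/(2π)) [∫_0^π 2^2 dx + ∫_π^{2π} (-2)^2 dx] = (1/(2π)) · (4π + 4π) = (4 + 4)/2 = 4.
So Σ_{n ∈ Z} |c_n|^2 = 4.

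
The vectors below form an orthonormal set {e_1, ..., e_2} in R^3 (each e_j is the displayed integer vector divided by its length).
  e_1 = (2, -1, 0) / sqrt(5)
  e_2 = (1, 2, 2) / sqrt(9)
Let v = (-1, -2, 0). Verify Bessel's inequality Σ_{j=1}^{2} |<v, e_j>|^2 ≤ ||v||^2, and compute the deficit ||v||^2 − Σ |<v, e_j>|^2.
Σ |<v, e_j>|^2 = 25/9; ||v||^2 = 5; deficit = 20/9

Write each e_j = u_j / sqrt(<u_j, u_j>) where u_j is the displayed integer vector. Then <v, e_j> = <v, u_j> / sqrt(<u_j, u_j>), so |<v, e_j>|^2 = <v, u_j>^2 / <u_j, u_j>.
Coefficients: <v, e_1> = 0/sqrt(5), <v, e_2> = -5/sqrt(9).
Square and sum: Σ |<v, e_j>|^2 = 25/9.
Compute ||v||^2 = v·v = 5.
Deficit = 5 − 25/9 = 20/9 ≥ 0, confirming Bessel's inequality. (The deficit equals ||v − Σ <v,e_j> e_j||^2, the squared distance from v to span{e_j}.)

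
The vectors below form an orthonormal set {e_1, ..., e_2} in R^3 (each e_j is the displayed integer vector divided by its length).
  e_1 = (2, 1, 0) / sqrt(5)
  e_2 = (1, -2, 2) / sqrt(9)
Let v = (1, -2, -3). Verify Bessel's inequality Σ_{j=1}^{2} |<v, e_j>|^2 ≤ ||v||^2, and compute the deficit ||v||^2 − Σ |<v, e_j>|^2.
Σ |<v, e_j>|^2 = 1/9; ||v||^2 = 14; deficit = 125/9

Write each e_j = u_j / sqrt(<u_j, u_j>) where u_j is the displayed integer vector. Then <v, e_j> = <v, u_j> / sqrt(<u_j, u_j>), so |<v, e_j>|^2 = <v, u_j>^2 / <u_j, u_j>.
Coefficients: <v, e_1> = 0/sqrt(5), <v, e_2> = -1/sqrt(9).
Square and sum: Σ |<v, e_j>|^2 = 1/9.
Compute ||v||^2 = v·v = 14.
Deficit = 14 − 1/9 = 125/9 ≥ 0, confirming Bessel's inequality. (The deficit equals ||v − Σ <v,e_j> e_j||^2, the squared distance from v to span{e_j}.)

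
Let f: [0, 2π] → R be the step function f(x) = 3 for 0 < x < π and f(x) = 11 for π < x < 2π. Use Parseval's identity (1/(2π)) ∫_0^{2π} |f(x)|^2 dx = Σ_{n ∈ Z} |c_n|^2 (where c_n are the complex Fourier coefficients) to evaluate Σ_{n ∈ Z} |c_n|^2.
Σ |c_n|^2 = 65

Parseval equates the L^2 energy of f (normalised by 1/(2π)) with the ℓ^2 sum of its Fourier coefficients: (1/(2π)) ∫_0^{2π} |f|^2 = Σ |c_n|^2.
Compute the left side: (1/(2π)) [∫_0^π 3^2 dx + ∫_π^{2π} 11^2 dx] = (1/(2π)) · (9π + 121π) = (9 + 121)/2 = 65.
So Σ_{n ∈ Z} |c_n|^2 = 65.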